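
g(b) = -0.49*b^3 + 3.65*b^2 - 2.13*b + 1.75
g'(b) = -1.47*b^2 + 7.3*b - 2.13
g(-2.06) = 25.91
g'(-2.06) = -23.41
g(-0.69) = 5.12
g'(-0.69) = -7.87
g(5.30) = 20.04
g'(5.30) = -4.73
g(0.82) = 2.19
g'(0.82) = 2.87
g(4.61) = 21.49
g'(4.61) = 0.28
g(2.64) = 12.55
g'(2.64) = 6.90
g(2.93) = 14.52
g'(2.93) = 6.64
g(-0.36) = 3.01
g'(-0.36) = -4.95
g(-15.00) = 2508.70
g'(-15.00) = -442.38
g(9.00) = -78.98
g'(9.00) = -55.50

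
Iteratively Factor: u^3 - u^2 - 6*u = (u)*(u^2 - u - 6) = u*(u + 2)*(u - 3)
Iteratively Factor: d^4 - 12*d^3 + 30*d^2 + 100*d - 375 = (d - 5)*(d^3 - 7*d^2 - 5*d + 75) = (d - 5)*(d + 3)*(d^2 - 10*d + 25) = (d - 5)^2*(d + 3)*(d - 5)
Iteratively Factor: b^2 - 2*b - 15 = (b - 5)*(b + 3)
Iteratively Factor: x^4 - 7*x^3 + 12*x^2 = (x)*(x^3 - 7*x^2 + 12*x) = x^2*(x^2 - 7*x + 12) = x^2*(x - 4)*(x - 3)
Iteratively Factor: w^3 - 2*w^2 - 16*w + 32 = (w - 2)*(w^2 - 16) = (w - 2)*(w + 4)*(w - 4)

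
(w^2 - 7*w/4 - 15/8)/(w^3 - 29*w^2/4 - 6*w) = (w - 5/2)/(w*(w - 8))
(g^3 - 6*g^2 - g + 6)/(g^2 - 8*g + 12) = (g^2 - 1)/(g - 2)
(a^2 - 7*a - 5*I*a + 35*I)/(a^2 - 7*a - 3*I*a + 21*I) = (a - 5*I)/(a - 3*I)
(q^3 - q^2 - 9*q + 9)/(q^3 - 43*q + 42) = (q^2 - 9)/(q^2 + q - 42)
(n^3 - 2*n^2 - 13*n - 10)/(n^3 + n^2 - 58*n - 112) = (n^2 - 4*n - 5)/(n^2 - n - 56)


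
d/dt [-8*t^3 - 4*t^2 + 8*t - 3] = -24*t^2 - 8*t + 8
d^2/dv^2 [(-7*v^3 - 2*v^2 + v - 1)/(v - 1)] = 2*(-7*v^3 + 21*v^2 - 21*v - 2)/(v^3 - 3*v^2 + 3*v - 1)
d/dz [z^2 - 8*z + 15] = 2*z - 8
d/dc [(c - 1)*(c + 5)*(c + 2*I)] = 3*c^2 + 4*c*(2 + I) - 5 + 8*I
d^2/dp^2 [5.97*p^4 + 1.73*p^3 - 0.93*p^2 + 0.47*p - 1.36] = 71.64*p^2 + 10.38*p - 1.86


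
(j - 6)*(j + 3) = j^2 - 3*j - 18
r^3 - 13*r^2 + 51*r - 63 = (r - 7)*(r - 3)^2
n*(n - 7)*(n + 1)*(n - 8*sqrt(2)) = n^4 - 8*sqrt(2)*n^3 - 6*n^3 - 7*n^2 + 48*sqrt(2)*n^2 + 56*sqrt(2)*n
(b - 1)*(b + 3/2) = b^2 + b/2 - 3/2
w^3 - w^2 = w^2*(w - 1)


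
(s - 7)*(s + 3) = s^2 - 4*s - 21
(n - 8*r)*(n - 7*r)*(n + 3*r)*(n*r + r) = n^4*r - 12*n^3*r^2 + n^3*r + 11*n^2*r^3 - 12*n^2*r^2 + 168*n*r^4 + 11*n*r^3 + 168*r^4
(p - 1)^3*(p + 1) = p^4 - 2*p^3 + 2*p - 1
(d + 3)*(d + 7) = d^2 + 10*d + 21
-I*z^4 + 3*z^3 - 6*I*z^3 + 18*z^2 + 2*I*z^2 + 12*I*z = z*(z + 6)*(z + 2*I)*(-I*z + 1)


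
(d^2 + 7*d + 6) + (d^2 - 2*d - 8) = 2*d^2 + 5*d - 2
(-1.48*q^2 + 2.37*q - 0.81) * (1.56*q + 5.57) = -2.3088*q^3 - 4.5464*q^2 + 11.9373*q - 4.5117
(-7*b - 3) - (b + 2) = -8*b - 5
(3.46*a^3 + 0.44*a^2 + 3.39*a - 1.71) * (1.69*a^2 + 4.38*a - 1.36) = 5.8474*a^5 + 15.8984*a^4 + 2.9507*a^3 + 11.3599*a^2 - 12.1002*a + 2.3256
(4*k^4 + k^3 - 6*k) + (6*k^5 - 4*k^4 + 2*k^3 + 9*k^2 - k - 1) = 6*k^5 + 3*k^3 + 9*k^2 - 7*k - 1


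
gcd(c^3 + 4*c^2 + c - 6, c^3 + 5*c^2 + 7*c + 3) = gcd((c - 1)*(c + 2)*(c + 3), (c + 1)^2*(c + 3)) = c + 3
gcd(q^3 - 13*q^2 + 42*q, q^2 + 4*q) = q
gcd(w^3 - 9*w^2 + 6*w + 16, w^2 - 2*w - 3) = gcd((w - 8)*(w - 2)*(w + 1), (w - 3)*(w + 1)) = w + 1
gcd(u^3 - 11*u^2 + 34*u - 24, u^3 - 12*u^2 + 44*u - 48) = u^2 - 10*u + 24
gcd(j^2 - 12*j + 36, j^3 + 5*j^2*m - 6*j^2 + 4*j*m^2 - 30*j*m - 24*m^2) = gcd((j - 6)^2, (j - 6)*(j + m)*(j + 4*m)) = j - 6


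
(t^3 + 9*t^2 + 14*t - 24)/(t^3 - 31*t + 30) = (t + 4)/(t - 5)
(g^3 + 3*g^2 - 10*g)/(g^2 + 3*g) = (g^2 + 3*g - 10)/(g + 3)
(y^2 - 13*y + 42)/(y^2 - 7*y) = (y - 6)/y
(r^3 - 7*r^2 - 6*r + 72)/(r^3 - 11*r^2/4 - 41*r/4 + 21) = 4*(r - 6)/(4*r - 7)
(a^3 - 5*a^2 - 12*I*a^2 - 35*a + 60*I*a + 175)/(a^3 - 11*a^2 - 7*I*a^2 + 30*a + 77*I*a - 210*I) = (a - 5*I)/(a - 6)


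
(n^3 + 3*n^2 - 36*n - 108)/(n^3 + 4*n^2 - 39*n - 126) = (n + 6)/(n + 7)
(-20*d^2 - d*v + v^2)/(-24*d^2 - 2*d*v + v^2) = (-5*d + v)/(-6*d + v)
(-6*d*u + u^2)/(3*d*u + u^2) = (-6*d + u)/(3*d + u)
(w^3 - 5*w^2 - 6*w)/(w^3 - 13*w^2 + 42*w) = (w + 1)/(w - 7)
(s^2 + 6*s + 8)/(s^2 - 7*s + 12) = (s^2 + 6*s + 8)/(s^2 - 7*s + 12)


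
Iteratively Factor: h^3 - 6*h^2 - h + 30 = (h - 5)*(h^2 - h - 6) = (h - 5)*(h + 2)*(h - 3)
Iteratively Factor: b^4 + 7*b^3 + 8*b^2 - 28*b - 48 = (b - 2)*(b^3 + 9*b^2 + 26*b + 24) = (b - 2)*(b + 4)*(b^2 + 5*b + 6) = (b - 2)*(b + 2)*(b + 4)*(b + 3)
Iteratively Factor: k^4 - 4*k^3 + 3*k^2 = (k)*(k^3 - 4*k^2 + 3*k) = k^2*(k^2 - 4*k + 3) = k^2*(k - 1)*(k - 3)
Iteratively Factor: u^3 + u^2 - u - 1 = (u + 1)*(u^2 - 1) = (u + 1)^2*(u - 1)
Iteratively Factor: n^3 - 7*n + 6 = (n + 3)*(n^2 - 3*n + 2) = (n - 2)*(n + 3)*(n - 1)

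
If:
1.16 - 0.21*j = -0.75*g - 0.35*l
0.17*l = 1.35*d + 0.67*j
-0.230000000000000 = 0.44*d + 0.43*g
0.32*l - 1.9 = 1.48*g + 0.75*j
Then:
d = 0.45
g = -1.00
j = -1.43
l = -2.03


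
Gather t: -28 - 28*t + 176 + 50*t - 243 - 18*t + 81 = 4*t - 14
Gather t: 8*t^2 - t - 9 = 8*t^2 - t - 9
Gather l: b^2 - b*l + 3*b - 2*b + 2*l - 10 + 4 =b^2 + b + l*(2 - b) - 6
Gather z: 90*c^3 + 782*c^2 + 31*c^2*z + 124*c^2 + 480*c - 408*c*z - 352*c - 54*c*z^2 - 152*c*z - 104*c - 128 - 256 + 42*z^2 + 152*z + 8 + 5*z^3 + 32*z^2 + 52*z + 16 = 90*c^3 + 906*c^2 + 24*c + 5*z^3 + z^2*(74 - 54*c) + z*(31*c^2 - 560*c + 204) - 360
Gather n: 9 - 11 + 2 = 0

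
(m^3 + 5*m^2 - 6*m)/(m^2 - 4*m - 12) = m*(-m^2 - 5*m + 6)/(-m^2 + 4*m + 12)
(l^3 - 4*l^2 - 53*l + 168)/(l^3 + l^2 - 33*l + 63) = (l - 8)/(l - 3)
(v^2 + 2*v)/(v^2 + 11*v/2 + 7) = 2*v/(2*v + 7)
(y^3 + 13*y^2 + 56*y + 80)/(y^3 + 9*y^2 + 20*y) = (y + 4)/y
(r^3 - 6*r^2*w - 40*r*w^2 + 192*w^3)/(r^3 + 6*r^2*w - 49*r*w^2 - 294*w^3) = (r^2 - 12*r*w + 32*w^2)/(r^2 - 49*w^2)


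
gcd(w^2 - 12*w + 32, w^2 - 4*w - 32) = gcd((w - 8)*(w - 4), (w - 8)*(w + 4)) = w - 8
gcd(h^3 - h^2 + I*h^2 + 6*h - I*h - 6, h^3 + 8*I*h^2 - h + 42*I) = h^2 + I*h + 6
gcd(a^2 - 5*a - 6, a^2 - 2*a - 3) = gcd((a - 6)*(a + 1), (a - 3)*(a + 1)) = a + 1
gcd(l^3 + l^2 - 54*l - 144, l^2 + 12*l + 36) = l + 6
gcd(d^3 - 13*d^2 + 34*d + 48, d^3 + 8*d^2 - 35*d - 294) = d - 6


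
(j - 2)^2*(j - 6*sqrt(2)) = j^3 - 6*sqrt(2)*j^2 - 4*j^2 + 4*j + 24*sqrt(2)*j - 24*sqrt(2)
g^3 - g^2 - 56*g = g*(g - 8)*(g + 7)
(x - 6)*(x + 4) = x^2 - 2*x - 24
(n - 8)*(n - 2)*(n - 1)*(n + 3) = n^4 - 8*n^3 - 7*n^2 + 62*n - 48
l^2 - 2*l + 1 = (l - 1)^2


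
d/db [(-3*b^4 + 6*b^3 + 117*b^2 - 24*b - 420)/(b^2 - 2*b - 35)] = -6*b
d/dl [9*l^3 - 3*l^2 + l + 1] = 27*l^2 - 6*l + 1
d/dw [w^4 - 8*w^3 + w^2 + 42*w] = 4*w^3 - 24*w^2 + 2*w + 42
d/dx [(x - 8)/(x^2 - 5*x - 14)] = (x^2 - 5*x - (x - 8)*(2*x - 5) - 14)/(-x^2 + 5*x + 14)^2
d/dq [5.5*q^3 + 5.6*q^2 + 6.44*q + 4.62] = 16.5*q^2 + 11.2*q + 6.44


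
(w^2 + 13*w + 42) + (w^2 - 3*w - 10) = 2*w^2 + 10*w + 32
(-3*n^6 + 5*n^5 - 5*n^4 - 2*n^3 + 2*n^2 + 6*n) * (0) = 0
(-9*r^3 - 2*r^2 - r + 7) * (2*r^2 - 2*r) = -18*r^5 + 14*r^4 + 2*r^3 + 16*r^2 - 14*r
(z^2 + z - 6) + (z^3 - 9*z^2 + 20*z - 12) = z^3 - 8*z^2 + 21*z - 18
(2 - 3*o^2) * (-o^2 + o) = 3*o^4 - 3*o^3 - 2*o^2 + 2*o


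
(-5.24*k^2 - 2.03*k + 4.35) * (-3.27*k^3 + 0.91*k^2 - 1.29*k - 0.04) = 17.1348*k^5 + 1.8697*k^4 - 9.3122*k^3 + 6.7868*k^2 - 5.5303*k - 0.174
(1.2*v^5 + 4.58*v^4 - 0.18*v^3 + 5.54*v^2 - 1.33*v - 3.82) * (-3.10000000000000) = -3.72*v^5 - 14.198*v^4 + 0.558*v^3 - 17.174*v^2 + 4.123*v + 11.842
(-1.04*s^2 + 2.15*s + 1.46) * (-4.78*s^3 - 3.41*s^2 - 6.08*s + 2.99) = 4.9712*s^5 - 6.7306*s^4 - 7.9871*s^3 - 21.1602*s^2 - 2.4483*s + 4.3654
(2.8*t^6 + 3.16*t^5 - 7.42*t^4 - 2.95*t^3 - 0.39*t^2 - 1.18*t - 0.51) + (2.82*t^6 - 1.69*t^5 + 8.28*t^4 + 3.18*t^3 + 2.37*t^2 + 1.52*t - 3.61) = 5.62*t^6 + 1.47*t^5 + 0.859999999999999*t^4 + 0.23*t^3 + 1.98*t^2 + 0.34*t - 4.12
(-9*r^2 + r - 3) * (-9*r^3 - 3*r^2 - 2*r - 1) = 81*r^5 + 18*r^4 + 42*r^3 + 16*r^2 + 5*r + 3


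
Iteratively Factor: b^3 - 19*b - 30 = (b + 3)*(b^2 - 3*b - 10) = (b - 5)*(b + 3)*(b + 2)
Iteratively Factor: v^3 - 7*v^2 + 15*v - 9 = (v - 1)*(v^2 - 6*v + 9) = (v - 3)*(v - 1)*(v - 3)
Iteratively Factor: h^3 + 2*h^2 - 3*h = (h + 3)*(h^2 - h) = (h - 1)*(h + 3)*(h)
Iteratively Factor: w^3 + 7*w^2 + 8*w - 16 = (w - 1)*(w^2 + 8*w + 16) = (w - 1)*(w + 4)*(w + 4)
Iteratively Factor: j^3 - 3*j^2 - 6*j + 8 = (j + 2)*(j^2 - 5*j + 4) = (j - 4)*(j + 2)*(j - 1)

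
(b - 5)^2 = b^2 - 10*b + 25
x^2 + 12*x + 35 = (x + 5)*(x + 7)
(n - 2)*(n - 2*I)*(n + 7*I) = n^3 - 2*n^2 + 5*I*n^2 + 14*n - 10*I*n - 28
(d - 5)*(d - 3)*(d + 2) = d^3 - 6*d^2 - d + 30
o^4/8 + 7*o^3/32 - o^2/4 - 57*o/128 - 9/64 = (o/4 + 1/2)*(o/2 + 1/4)*(o - 3/2)*(o + 3/4)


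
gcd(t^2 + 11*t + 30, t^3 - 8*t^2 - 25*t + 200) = t + 5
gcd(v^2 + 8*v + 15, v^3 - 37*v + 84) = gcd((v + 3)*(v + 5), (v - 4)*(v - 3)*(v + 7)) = 1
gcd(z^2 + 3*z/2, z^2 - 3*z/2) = z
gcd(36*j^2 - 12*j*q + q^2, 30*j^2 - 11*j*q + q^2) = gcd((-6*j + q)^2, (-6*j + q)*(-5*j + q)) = -6*j + q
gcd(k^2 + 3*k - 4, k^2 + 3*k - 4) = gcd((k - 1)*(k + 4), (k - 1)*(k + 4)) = k^2 + 3*k - 4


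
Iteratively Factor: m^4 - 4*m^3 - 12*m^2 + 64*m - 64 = (m - 2)*(m^3 - 2*m^2 - 16*m + 32) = (m - 2)*(m + 4)*(m^2 - 6*m + 8) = (m - 2)^2*(m + 4)*(m - 4)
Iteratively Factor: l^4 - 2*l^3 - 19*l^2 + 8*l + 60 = (l - 2)*(l^3 - 19*l - 30) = (l - 2)*(l + 3)*(l^2 - 3*l - 10) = (l - 5)*(l - 2)*(l + 3)*(l + 2)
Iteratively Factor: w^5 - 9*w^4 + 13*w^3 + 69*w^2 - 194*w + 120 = (w - 1)*(w^4 - 8*w^3 + 5*w^2 + 74*w - 120) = (w - 1)*(w + 3)*(w^3 - 11*w^2 + 38*w - 40) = (w - 4)*(w - 1)*(w + 3)*(w^2 - 7*w + 10) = (w - 4)*(w - 2)*(w - 1)*(w + 3)*(w - 5)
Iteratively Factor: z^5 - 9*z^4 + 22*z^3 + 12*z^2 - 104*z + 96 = (z - 3)*(z^4 - 6*z^3 + 4*z^2 + 24*z - 32) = (z - 3)*(z - 2)*(z^3 - 4*z^2 - 4*z + 16) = (z - 3)*(z - 2)*(z + 2)*(z^2 - 6*z + 8) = (z - 4)*(z - 3)*(z - 2)*(z + 2)*(z - 2)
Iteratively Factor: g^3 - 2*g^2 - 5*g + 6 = (g - 3)*(g^2 + g - 2) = (g - 3)*(g + 2)*(g - 1)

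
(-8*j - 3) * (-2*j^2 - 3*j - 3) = 16*j^3 + 30*j^2 + 33*j + 9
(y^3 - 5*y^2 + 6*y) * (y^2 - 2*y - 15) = y^5 - 7*y^4 + y^3 + 63*y^2 - 90*y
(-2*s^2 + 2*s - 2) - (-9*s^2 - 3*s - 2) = 7*s^2 + 5*s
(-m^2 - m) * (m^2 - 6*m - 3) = -m^4 + 5*m^3 + 9*m^2 + 3*m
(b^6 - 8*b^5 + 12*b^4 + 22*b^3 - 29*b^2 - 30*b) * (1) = b^6 - 8*b^5 + 12*b^4 + 22*b^3 - 29*b^2 - 30*b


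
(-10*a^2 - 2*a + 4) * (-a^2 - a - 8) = 10*a^4 + 12*a^3 + 78*a^2 + 12*a - 32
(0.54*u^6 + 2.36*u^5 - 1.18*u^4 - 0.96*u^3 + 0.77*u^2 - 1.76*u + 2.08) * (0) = 0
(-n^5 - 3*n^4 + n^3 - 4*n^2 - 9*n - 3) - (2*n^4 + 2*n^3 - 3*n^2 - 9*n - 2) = -n^5 - 5*n^4 - n^3 - n^2 - 1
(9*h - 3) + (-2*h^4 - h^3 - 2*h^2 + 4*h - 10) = -2*h^4 - h^3 - 2*h^2 + 13*h - 13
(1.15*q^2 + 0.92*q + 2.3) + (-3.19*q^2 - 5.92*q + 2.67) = -2.04*q^2 - 5.0*q + 4.97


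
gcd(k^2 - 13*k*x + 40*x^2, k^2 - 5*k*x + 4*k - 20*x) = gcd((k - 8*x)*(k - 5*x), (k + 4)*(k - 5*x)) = -k + 5*x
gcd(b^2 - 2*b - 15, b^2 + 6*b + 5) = 1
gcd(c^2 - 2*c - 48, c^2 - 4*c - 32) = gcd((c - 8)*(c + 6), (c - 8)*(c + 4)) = c - 8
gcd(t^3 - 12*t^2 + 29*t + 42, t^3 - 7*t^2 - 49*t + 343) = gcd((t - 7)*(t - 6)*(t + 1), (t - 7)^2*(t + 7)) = t - 7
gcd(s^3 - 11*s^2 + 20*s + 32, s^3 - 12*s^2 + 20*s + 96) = s - 8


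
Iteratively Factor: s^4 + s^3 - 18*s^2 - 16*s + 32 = (s + 4)*(s^3 - 3*s^2 - 6*s + 8) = (s + 2)*(s + 4)*(s^2 - 5*s + 4) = (s - 4)*(s + 2)*(s + 4)*(s - 1)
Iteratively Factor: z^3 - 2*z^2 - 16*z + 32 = (z - 4)*(z^2 + 2*z - 8) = (z - 4)*(z + 4)*(z - 2)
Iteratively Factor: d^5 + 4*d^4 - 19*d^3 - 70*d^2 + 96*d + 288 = (d + 2)*(d^4 + 2*d^3 - 23*d^2 - 24*d + 144) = (d - 3)*(d + 2)*(d^3 + 5*d^2 - 8*d - 48) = (d - 3)*(d + 2)*(d + 4)*(d^2 + d - 12) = (d - 3)^2*(d + 2)*(d + 4)*(d + 4)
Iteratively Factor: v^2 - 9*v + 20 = (v - 4)*(v - 5)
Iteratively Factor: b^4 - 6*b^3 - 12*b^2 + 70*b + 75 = (b - 5)*(b^3 - b^2 - 17*b - 15) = (b - 5)^2*(b^2 + 4*b + 3) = (b - 5)^2*(b + 3)*(b + 1)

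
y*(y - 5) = y^2 - 5*y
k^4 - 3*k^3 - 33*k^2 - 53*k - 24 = (k - 8)*(k + 1)^2*(k + 3)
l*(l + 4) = l^2 + 4*l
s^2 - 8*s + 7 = (s - 7)*(s - 1)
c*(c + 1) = c^2 + c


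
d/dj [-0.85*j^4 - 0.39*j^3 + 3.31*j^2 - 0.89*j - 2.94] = -3.4*j^3 - 1.17*j^2 + 6.62*j - 0.89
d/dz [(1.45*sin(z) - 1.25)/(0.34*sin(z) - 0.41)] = -0.1695*cos(z)/(0.34*sin(z) - 0.41)^2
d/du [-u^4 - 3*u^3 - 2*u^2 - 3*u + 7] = -4*u^3 - 9*u^2 - 4*u - 3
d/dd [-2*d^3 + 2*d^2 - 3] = 2*d*(2 - 3*d)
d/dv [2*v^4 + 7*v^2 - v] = 8*v^3 + 14*v - 1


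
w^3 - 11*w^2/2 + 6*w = w*(w - 4)*(w - 3/2)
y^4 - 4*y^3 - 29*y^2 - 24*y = y*(y - 8)*(y + 1)*(y + 3)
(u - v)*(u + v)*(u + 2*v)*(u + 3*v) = u^4 + 5*u^3*v + 5*u^2*v^2 - 5*u*v^3 - 6*v^4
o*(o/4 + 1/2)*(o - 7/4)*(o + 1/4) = o^4/4 + o^3/8 - 55*o^2/64 - 7*o/32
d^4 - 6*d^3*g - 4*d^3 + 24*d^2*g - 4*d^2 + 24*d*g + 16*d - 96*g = (d - 4)*(d - 2)*(d + 2)*(d - 6*g)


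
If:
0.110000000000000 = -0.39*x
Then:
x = -0.28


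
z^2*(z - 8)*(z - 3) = z^4 - 11*z^3 + 24*z^2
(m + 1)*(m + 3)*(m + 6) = m^3 + 10*m^2 + 27*m + 18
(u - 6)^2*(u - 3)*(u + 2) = u^4 - 13*u^3 + 42*u^2 + 36*u - 216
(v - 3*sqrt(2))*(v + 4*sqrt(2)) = v^2 + sqrt(2)*v - 24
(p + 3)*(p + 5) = p^2 + 8*p + 15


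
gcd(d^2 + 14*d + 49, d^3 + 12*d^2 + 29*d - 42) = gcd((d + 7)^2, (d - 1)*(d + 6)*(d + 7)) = d + 7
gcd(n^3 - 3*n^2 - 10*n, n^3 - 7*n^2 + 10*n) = n^2 - 5*n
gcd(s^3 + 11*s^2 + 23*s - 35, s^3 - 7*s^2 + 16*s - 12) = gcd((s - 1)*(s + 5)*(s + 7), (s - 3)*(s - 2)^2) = 1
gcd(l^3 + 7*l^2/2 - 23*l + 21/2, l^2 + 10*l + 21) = l + 7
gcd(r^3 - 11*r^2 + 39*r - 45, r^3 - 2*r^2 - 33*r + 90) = r^2 - 8*r + 15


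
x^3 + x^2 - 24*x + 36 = (x - 3)*(x - 2)*(x + 6)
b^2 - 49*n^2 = (b - 7*n)*(b + 7*n)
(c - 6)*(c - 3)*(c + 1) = c^3 - 8*c^2 + 9*c + 18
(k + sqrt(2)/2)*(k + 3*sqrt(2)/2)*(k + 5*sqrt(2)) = k^3 + 7*sqrt(2)*k^2 + 43*k/2 + 15*sqrt(2)/2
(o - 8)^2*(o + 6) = o^3 - 10*o^2 - 32*o + 384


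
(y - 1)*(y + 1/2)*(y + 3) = y^3 + 5*y^2/2 - 2*y - 3/2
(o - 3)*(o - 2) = o^2 - 5*o + 6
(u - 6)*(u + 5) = u^2 - u - 30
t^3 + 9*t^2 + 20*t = t*(t + 4)*(t + 5)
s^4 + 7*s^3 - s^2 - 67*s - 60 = (s - 3)*(s + 1)*(s + 4)*(s + 5)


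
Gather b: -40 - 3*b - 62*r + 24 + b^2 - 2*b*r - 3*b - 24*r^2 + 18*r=b^2 + b*(-2*r - 6) - 24*r^2 - 44*r - 16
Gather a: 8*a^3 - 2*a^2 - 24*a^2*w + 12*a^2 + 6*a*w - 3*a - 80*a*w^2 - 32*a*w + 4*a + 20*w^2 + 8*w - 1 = 8*a^3 + a^2*(10 - 24*w) + a*(-80*w^2 - 26*w + 1) + 20*w^2 + 8*w - 1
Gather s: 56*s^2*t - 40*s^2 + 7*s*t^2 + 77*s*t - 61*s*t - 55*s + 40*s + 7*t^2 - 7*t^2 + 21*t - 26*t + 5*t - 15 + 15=s^2*(56*t - 40) + s*(7*t^2 + 16*t - 15)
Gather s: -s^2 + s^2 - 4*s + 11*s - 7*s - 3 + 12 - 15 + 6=0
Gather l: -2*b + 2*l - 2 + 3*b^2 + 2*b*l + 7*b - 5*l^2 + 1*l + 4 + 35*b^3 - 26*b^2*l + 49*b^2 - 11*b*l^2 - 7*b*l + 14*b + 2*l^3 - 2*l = 35*b^3 + 52*b^2 + 19*b + 2*l^3 + l^2*(-11*b - 5) + l*(-26*b^2 - 5*b + 1) + 2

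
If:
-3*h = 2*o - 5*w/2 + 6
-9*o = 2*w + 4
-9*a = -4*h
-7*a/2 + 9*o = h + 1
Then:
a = -1796/2191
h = -4041/2191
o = -904/2191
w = -314/2191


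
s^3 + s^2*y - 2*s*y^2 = s*(s - y)*(s + 2*y)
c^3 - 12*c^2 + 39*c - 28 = (c - 7)*(c - 4)*(c - 1)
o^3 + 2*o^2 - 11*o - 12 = (o - 3)*(o + 1)*(o + 4)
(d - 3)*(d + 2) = d^2 - d - 6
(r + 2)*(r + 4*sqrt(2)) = r^2 + 2*r + 4*sqrt(2)*r + 8*sqrt(2)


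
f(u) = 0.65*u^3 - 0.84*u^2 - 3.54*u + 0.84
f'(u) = 1.95*u^2 - 1.68*u - 3.54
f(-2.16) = -1.98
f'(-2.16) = 9.19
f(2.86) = -0.95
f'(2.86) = 7.61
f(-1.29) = 2.61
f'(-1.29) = 1.87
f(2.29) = -3.87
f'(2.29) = 2.84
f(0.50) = -1.06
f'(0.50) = -3.89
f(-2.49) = -5.59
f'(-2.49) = 12.73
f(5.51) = 64.57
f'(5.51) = 46.41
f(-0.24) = 1.63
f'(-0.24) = -3.02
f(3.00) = 0.21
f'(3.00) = 8.97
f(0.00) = 0.84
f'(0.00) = -3.54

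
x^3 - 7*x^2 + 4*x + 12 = (x - 6)*(x - 2)*(x + 1)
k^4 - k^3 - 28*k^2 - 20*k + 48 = (k - 6)*(k - 1)*(k + 2)*(k + 4)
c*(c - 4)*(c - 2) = c^3 - 6*c^2 + 8*c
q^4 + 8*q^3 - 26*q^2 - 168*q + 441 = (q - 3)^2*(q + 7)^2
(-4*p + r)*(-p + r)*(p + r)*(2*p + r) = 8*p^4 + 2*p^3*r - 9*p^2*r^2 - 2*p*r^3 + r^4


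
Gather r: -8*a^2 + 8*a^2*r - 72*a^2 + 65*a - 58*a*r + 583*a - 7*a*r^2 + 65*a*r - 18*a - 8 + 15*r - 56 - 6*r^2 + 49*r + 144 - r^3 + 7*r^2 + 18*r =-80*a^2 + 630*a - r^3 + r^2*(1 - 7*a) + r*(8*a^2 + 7*a + 82) + 80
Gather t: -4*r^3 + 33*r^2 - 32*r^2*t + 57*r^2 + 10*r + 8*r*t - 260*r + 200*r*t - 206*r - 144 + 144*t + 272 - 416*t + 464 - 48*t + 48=-4*r^3 + 90*r^2 - 456*r + t*(-32*r^2 + 208*r - 320) + 640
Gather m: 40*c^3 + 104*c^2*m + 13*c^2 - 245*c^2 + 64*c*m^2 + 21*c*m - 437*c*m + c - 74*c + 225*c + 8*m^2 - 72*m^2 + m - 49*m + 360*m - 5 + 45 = 40*c^3 - 232*c^2 + 152*c + m^2*(64*c - 64) + m*(104*c^2 - 416*c + 312) + 40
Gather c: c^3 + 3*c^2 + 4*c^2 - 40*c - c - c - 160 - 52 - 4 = c^3 + 7*c^2 - 42*c - 216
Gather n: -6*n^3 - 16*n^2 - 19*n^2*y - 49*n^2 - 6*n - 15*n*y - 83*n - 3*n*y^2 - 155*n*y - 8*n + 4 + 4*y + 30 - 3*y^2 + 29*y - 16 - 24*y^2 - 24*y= -6*n^3 + n^2*(-19*y - 65) + n*(-3*y^2 - 170*y - 97) - 27*y^2 + 9*y + 18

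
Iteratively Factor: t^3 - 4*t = (t + 2)*(t^2 - 2*t) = t*(t + 2)*(t - 2)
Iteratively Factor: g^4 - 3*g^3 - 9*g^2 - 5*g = (g + 1)*(g^3 - 4*g^2 - 5*g) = (g - 5)*(g + 1)*(g^2 + g) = (g - 5)*(g + 1)^2*(g)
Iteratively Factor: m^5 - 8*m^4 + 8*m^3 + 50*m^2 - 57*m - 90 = (m + 2)*(m^4 - 10*m^3 + 28*m^2 - 6*m - 45) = (m - 5)*(m + 2)*(m^3 - 5*m^2 + 3*m + 9) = (m - 5)*(m - 3)*(m + 2)*(m^2 - 2*m - 3) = (m - 5)*(m - 3)*(m + 1)*(m + 2)*(m - 3)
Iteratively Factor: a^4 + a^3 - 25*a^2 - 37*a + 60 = (a - 5)*(a^3 + 6*a^2 + 5*a - 12) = (a - 5)*(a + 4)*(a^2 + 2*a - 3) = (a - 5)*(a - 1)*(a + 4)*(a + 3)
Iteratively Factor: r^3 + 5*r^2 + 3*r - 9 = (r - 1)*(r^2 + 6*r + 9) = (r - 1)*(r + 3)*(r + 3)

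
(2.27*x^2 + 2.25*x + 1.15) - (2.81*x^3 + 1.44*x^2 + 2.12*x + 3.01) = -2.81*x^3 + 0.83*x^2 + 0.13*x - 1.86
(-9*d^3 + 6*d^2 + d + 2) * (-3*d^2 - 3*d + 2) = 27*d^5 + 9*d^4 - 39*d^3 + 3*d^2 - 4*d + 4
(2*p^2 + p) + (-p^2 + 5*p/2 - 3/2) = p^2 + 7*p/2 - 3/2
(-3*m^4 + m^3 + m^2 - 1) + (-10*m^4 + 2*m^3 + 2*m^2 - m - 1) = -13*m^4 + 3*m^3 + 3*m^2 - m - 2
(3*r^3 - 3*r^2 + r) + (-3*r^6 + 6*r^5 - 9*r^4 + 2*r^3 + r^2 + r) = -3*r^6 + 6*r^5 - 9*r^4 + 5*r^3 - 2*r^2 + 2*r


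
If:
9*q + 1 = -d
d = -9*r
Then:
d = -9*r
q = r - 1/9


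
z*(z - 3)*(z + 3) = z^3 - 9*z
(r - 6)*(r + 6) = r^2 - 36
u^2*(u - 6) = u^3 - 6*u^2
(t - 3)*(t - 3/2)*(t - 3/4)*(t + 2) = t^4 - 13*t^3/4 - 21*t^2/8 + 99*t/8 - 27/4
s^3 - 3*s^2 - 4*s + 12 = (s - 3)*(s - 2)*(s + 2)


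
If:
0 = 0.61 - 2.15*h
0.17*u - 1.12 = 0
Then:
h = 0.28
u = 6.59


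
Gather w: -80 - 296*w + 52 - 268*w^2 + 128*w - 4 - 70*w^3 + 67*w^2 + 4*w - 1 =-70*w^3 - 201*w^2 - 164*w - 33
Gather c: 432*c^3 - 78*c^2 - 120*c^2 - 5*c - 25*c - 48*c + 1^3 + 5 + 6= 432*c^3 - 198*c^2 - 78*c + 12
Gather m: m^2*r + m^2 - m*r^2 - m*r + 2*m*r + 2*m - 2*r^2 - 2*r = m^2*(r + 1) + m*(-r^2 + r + 2) - 2*r^2 - 2*r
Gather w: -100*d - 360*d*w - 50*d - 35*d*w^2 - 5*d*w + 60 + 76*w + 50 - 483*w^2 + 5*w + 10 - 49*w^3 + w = -150*d - 49*w^3 + w^2*(-35*d - 483) + w*(82 - 365*d) + 120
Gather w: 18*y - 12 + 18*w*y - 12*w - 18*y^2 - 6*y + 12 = w*(18*y - 12) - 18*y^2 + 12*y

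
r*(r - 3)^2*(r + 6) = r^4 - 27*r^2 + 54*r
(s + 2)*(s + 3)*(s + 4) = s^3 + 9*s^2 + 26*s + 24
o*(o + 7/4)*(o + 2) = o^3 + 15*o^2/4 + 7*o/2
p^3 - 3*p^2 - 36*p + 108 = (p - 6)*(p - 3)*(p + 6)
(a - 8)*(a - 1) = a^2 - 9*a + 8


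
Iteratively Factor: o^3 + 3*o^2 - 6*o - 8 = (o - 2)*(o^2 + 5*o + 4) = (o - 2)*(o + 1)*(o + 4)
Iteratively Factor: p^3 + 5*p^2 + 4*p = (p + 4)*(p^2 + p) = p*(p + 4)*(p + 1)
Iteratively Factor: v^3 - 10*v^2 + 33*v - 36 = (v - 3)*(v^2 - 7*v + 12) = (v - 4)*(v - 3)*(v - 3)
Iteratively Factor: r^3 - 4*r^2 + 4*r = (r - 2)*(r^2 - 2*r) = (r - 2)^2*(r)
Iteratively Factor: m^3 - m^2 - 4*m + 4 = (m + 2)*(m^2 - 3*m + 2) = (m - 2)*(m + 2)*(m - 1)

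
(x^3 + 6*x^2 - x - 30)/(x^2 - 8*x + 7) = (x^3 + 6*x^2 - x - 30)/(x^2 - 8*x + 7)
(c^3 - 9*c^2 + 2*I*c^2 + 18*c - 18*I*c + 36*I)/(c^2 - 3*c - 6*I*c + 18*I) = (c^2 + 2*c*(-3 + I) - 12*I)/(c - 6*I)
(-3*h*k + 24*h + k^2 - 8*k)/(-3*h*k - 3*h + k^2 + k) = (k - 8)/(k + 1)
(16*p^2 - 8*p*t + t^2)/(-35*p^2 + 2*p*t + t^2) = (16*p^2 - 8*p*t + t^2)/(-35*p^2 + 2*p*t + t^2)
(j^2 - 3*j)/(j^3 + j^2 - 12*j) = 1/(j + 4)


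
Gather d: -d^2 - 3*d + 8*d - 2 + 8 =-d^2 + 5*d + 6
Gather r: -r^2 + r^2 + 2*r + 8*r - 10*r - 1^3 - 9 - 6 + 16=0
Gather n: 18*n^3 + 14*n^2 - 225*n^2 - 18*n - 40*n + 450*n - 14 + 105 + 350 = 18*n^3 - 211*n^2 + 392*n + 441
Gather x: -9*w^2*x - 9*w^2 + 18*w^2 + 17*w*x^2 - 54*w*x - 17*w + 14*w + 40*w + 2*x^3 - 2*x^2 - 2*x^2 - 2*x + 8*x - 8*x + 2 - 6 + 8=9*w^2 + 37*w + 2*x^3 + x^2*(17*w - 4) + x*(-9*w^2 - 54*w - 2) + 4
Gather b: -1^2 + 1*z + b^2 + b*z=b^2 + b*z + z - 1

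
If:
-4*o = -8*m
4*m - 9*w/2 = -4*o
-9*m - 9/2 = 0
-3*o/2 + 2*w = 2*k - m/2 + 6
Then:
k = -89/24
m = -1/2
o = -1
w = -4/3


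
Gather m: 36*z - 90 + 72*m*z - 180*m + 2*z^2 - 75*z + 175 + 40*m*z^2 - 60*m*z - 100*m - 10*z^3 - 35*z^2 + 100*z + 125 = m*(40*z^2 + 12*z - 280) - 10*z^3 - 33*z^2 + 61*z + 210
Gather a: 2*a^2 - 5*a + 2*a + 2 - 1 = 2*a^2 - 3*a + 1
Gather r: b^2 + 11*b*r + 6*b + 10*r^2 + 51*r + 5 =b^2 + 6*b + 10*r^2 + r*(11*b + 51) + 5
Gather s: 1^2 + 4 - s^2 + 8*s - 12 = -s^2 + 8*s - 7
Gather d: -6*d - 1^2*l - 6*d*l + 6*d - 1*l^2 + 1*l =-6*d*l - l^2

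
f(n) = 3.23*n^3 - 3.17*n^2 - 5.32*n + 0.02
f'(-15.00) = 2270.03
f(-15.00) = -11534.68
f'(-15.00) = 2270.03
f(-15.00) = -11534.68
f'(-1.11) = 13.66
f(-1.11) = -2.40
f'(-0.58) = 1.62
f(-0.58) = 1.41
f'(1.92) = 18.23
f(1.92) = 0.98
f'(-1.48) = 25.29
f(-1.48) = -9.52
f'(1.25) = 1.90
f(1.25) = -5.27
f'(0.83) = -3.91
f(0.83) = -4.73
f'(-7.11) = 529.61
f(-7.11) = -1283.35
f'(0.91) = -3.07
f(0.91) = -5.01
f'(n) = 9.69*n^2 - 6.34*n - 5.32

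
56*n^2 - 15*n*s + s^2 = (-8*n + s)*(-7*n + s)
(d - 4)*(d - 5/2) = d^2 - 13*d/2 + 10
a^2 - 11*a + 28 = (a - 7)*(a - 4)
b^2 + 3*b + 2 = (b + 1)*(b + 2)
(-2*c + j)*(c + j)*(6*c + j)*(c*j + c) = -12*c^4*j - 12*c^4 - 8*c^3*j^2 - 8*c^3*j + 5*c^2*j^3 + 5*c^2*j^2 + c*j^4 + c*j^3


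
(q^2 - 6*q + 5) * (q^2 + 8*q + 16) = q^4 + 2*q^3 - 27*q^2 - 56*q + 80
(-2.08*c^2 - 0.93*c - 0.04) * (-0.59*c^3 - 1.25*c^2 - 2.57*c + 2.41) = 1.2272*c^5 + 3.1487*c^4 + 6.5317*c^3 - 2.5727*c^2 - 2.1385*c - 0.0964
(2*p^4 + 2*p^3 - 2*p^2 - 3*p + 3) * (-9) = -18*p^4 - 18*p^3 + 18*p^2 + 27*p - 27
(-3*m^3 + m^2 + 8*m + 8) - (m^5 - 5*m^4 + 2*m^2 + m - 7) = -m^5 + 5*m^4 - 3*m^3 - m^2 + 7*m + 15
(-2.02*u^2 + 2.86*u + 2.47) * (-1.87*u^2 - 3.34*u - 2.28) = 3.7774*u^4 + 1.3986*u^3 - 9.5657*u^2 - 14.7706*u - 5.6316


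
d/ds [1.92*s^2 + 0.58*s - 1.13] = 3.84*s + 0.58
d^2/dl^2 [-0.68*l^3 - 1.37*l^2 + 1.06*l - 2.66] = -4.08*l - 2.74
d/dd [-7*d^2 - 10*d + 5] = -14*d - 10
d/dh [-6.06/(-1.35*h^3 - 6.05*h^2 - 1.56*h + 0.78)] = (-24.543*h^2 - 73.326*h - 9.4536)/(1.35*h^3 + 6.05*h^2 + 1.56*h - 0.78)^2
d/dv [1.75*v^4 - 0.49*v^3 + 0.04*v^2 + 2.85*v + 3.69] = 7.0*v^3 - 1.47*v^2 + 0.08*v + 2.85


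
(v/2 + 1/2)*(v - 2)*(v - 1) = v^3/2 - v^2 - v/2 + 1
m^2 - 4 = (m - 2)*(m + 2)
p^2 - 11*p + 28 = (p - 7)*(p - 4)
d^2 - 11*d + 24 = (d - 8)*(d - 3)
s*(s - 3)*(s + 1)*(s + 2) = s^4 - 7*s^2 - 6*s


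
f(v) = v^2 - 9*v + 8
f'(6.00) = 3.00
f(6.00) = -10.00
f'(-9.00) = -27.00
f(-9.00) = 170.00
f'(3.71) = -1.58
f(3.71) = -11.63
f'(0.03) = -8.94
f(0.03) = 7.73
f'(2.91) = -3.18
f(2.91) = -9.72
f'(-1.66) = -12.32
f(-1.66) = 25.70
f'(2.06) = -4.88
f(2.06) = -6.30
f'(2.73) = -3.54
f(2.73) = -9.12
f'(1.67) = -5.66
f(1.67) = -4.24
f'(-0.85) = -10.70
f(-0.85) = 16.37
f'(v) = 2*v - 9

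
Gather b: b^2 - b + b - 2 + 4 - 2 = b^2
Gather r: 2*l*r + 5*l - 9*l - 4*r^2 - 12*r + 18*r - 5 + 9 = -4*l - 4*r^2 + r*(2*l + 6) + 4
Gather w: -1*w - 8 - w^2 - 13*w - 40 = -w^2 - 14*w - 48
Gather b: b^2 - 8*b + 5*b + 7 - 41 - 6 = b^2 - 3*b - 40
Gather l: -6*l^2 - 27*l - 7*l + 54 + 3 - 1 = -6*l^2 - 34*l + 56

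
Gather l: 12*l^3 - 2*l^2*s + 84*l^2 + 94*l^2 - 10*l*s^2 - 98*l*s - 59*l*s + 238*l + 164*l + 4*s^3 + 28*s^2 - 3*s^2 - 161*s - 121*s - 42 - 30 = 12*l^3 + l^2*(178 - 2*s) + l*(-10*s^2 - 157*s + 402) + 4*s^3 + 25*s^2 - 282*s - 72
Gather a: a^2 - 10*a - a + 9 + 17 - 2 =a^2 - 11*a + 24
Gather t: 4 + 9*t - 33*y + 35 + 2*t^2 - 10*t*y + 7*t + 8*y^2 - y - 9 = 2*t^2 + t*(16 - 10*y) + 8*y^2 - 34*y + 30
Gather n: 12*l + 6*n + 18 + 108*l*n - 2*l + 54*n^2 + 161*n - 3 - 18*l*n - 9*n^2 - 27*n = 10*l + 45*n^2 + n*(90*l + 140) + 15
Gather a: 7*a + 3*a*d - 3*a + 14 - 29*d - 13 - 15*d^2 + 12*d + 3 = a*(3*d + 4) - 15*d^2 - 17*d + 4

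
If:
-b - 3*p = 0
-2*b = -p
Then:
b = 0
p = 0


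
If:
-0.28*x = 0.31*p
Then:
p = -0.903225806451613*x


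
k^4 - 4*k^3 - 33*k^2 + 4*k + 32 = (k - 8)*(k - 1)*(k + 1)*(k + 4)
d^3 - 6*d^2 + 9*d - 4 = (d - 4)*(d - 1)^2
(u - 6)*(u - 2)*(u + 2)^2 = u^4 - 4*u^3 - 16*u^2 + 16*u + 48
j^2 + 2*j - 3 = (j - 1)*(j + 3)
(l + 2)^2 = l^2 + 4*l + 4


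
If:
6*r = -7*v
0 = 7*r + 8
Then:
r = -8/7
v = 48/49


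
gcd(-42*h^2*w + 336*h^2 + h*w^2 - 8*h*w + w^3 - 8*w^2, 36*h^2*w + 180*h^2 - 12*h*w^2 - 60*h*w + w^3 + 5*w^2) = -6*h + w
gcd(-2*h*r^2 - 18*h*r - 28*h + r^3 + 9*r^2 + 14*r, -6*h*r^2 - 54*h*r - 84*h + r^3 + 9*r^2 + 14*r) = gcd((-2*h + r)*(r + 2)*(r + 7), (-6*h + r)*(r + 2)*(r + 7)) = r^2 + 9*r + 14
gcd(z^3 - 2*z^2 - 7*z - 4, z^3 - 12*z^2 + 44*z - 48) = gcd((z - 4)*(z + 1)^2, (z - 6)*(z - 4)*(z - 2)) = z - 4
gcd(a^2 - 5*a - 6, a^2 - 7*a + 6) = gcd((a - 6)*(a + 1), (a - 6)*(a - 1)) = a - 6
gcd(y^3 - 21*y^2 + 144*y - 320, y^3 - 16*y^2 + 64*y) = y^2 - 16*y + 64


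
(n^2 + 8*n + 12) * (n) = n^3 + 8*n^2 + 12*n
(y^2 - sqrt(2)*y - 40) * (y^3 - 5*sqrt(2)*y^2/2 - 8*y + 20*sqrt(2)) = y^5 - 7*sqrt(2)*y^4/2 - 43*y^3 + 128*sqrt(2)*y^2 + 280*y - 800*sqrt(2)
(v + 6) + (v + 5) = 2*v + 11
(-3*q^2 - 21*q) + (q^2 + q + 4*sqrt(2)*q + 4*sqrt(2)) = -2*q^2 - 20*q + 4*sqrt(2)*q + 4*sqrt(2)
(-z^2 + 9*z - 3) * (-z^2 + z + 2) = z^4 - 10*z^3 + 10*z^2 + 15*z - 6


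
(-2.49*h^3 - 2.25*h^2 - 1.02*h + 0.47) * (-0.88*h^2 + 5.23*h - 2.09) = 2.1912*h^5 - 11.0427*h^4 - 5.6658*h^3 - 1.0457*h^2 + 4.5899*h - 0.9823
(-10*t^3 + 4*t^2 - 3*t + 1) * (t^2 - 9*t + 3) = -10*t^5 + 94*t^4 - 69*t^3 + 40*t^2 - 18*t + 3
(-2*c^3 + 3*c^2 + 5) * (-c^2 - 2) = 2*c^5 - 3*c^4 + 4*c^3 - 11*c^2 - 10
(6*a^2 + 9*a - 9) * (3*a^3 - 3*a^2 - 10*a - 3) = 18*a^5 + 9*a^4 - 114*a^3 - 81*a^2 + 63*a + 27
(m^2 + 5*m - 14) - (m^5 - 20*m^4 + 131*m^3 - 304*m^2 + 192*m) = -m^5 + 20*m^4 - 131*m^3 + 305*m^2 - 187*m - 14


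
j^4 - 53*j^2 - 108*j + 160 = (j - 8)*(j - 1)*(j + 4)*(j + 5)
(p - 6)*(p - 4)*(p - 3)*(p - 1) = p^4 - 14*p^3 + 67*p^2 - 126*p + 72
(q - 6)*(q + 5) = q^2 - q - 30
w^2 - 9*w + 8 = (w - 8)*(w - 1)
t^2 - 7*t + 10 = (t - 5)*(t - 2)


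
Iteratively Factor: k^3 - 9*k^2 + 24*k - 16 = (k - 4)*(k^2 - 5*k + 4) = (k - 4)^2*(k - 1)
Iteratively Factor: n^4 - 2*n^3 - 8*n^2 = (n)*(n^3 - 2*n^2 - 8*n) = n*(n - 4)*(n^2 + 2*n) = n*(n - 4)*(n + 2)*(n)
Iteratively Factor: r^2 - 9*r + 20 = (r - 5)*(r - 4)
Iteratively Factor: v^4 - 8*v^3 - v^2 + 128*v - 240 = (v - 4)*(v^3 - 4*v^2 - 17*v + 60) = (v - 4)*(v - 3)*(v^2 - v - 20) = (v - 5)*(v - 4)*(v - 3)*(v + 4)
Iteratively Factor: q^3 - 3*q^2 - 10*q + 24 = (q - 2)*(q^2 - q - 12) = (q - 4)*(q - 2)*(q + 3)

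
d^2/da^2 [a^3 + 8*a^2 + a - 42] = 6*a + 16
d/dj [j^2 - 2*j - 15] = 2*j - 2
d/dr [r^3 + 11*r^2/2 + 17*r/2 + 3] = 3*r^2 + 11*r + 17/2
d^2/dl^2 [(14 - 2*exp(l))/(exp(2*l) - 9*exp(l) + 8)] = 2*(-exp(4*l) + 19*exp(3*l) - 141*exp(2*l) + 271*exp(l) + 440)*exp(l)/(exp(6*l) - 27*exp(5*l) + 267*exp(4*l) - 1161*exp(3*l) + 2136*exp(2*l) - 1728*exp(l) + 512)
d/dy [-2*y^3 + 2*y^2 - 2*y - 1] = -6*y^2 + 4*y - 2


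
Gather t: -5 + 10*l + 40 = 10*l + 35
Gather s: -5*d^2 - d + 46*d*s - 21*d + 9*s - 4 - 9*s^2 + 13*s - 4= -5*d^2 - 22*d - 9*s^2 + s*(46*d + 22) - 8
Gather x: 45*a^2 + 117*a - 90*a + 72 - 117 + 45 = 45*a^2 + 27*a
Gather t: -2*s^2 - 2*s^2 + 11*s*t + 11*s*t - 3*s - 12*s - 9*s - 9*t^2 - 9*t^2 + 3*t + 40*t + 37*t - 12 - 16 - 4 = -4*s^2 - 24*s - 18*t^2 + t*(22*s + 80) - 32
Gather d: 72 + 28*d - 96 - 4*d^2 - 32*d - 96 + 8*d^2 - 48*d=4*d^2 - 52*d - 120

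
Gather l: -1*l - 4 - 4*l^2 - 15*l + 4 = -4*l^2 - 16*l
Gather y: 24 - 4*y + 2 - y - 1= 25 - 5*y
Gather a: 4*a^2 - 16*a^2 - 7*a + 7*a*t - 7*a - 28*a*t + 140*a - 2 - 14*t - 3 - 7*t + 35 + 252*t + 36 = -12*a^2 + a*(126 - 21*t) + 231*t + 66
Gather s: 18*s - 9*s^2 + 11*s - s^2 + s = -10*s^2 + 30*s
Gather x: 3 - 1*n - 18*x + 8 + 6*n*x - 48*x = -n + x*(6*n - 66) + 11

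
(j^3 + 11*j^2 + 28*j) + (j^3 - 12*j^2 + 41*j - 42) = 2*j^3 - j^2 + 69*j - 42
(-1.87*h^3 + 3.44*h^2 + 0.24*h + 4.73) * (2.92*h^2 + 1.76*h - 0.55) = -5.4604*h^5 + 6.7536*h^4 + 7.7837*h^3 + 12.342*h^2 + 8.1928*h - 2.6015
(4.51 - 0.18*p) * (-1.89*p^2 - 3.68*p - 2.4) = 0.3402*p^3 - 7.8615*p^2 - 16.1648*p - 10.824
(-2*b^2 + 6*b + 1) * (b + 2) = -2*b^3 + 2*b^2 + 13*b + 2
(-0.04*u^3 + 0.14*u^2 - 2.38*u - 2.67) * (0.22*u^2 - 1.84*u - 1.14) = -0.0088*u^5 + 0.1044*u^4 - 0.7356*u^3 + 3.6322*u^2 + 7.626*u + 3.0438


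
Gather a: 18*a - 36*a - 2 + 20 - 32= -18*a - 14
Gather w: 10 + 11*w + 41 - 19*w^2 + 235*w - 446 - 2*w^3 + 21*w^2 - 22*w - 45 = -2*w^3 + 2*w^2 + 224*w - 440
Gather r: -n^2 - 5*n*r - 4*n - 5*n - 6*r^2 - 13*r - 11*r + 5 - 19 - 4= -n^2 - 9*n - 6*r^2 + r*(-5*n - 24) - 18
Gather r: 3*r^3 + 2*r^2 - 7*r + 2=3*r^3 + 2*r^2 - 7*r + 2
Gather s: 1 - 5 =-4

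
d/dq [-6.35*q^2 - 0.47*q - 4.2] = -12.7*q - 0.47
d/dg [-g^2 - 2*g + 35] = -2*g - 2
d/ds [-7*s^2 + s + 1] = 1 - 14*s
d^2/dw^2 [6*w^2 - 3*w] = 12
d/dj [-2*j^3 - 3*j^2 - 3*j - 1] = -6*j^2 - 6*j - 3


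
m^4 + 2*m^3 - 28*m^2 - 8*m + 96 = (m - 4)*(m - 2)*(m + 2)*(m + 6)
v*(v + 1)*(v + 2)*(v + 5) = v^4 + 8*v^3 + 17*v^2 + 10*v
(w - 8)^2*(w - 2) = w^3 - 18*w^2 + 96*w - 128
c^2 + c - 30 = (c - 5)*(c + 6)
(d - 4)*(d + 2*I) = d^2 - 4*d + 2*I*d - 8*I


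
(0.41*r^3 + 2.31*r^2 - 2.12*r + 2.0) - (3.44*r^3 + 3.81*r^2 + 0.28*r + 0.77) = -3.03*r^3 - 1.5*r^2 - 2.4*r + 1.23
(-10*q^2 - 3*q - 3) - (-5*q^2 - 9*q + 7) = -5*q^2 + 6*q - 10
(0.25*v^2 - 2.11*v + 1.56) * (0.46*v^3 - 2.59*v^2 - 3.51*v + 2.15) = 0.115*v^5 - 1.6181*v^4 + 5.305*v^3 + 3.9032*v^2 - 10.0121*v + 3.354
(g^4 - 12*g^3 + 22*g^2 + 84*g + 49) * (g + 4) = g^5 - 8*g^4 - 26*g^3 + 172*g^2 + 385*g + 196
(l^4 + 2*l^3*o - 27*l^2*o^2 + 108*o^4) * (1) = l^4 + 2*l^3*o - 27*l^2*o^2 + 108*o^4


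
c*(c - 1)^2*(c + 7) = c^4 + 5*c^3 - 13*c^2 + 7*c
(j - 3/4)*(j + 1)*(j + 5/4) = j^3 + 3*j^2/2 - 7*j/16 - 15/16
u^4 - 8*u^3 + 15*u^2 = u^2*(u - 5)*(u - 3)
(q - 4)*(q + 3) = q^2 - q - 12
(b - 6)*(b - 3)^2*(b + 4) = b^4 - 8*b^3 - 3*b^2 + 126*b - 216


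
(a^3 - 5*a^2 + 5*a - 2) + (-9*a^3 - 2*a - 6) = -8*a^3 - 5*a^2 + 3*a - 8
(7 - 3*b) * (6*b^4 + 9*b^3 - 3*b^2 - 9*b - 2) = -18*b^5 + 15*b^4 + 72*b^3 + 6*b^2 - 57*b - 14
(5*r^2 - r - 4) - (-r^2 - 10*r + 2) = 6*r^2 + 9*r - 6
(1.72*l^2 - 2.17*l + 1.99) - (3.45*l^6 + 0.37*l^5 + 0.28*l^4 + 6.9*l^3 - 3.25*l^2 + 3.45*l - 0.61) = -3.45*l^6 - 0.37*l^5 - 0.28*l^4 - 6.9*l^3 + 4.97*l^2 - 5.62*l + 2.6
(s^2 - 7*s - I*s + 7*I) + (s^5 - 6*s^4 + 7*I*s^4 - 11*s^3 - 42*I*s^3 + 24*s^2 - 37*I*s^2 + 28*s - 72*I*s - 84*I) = s^5 - 6*s^4 + 7*I*s^4 - 11*s^3 - 42*I*s^3 + 25*s^2 - 37*I*s^2 + 21*s - 73*I*s - 77*I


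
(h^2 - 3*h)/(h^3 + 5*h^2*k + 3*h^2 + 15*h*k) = (h - 3)/(h^2 + 5*h*k + 3*h + 15*k)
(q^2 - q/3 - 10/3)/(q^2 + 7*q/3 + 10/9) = 3*(q - 2)/(3*q + 2)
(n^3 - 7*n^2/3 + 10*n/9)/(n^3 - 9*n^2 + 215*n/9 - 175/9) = n*(3*n - 2)/(3*n^2 - 22*n + 35)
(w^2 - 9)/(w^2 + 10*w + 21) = (w - 3)/(w + 7)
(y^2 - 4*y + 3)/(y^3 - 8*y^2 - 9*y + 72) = (y - 1)/(y^2 - 5*y - 24)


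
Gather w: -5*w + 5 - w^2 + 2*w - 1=-w^2 - 3*w + 4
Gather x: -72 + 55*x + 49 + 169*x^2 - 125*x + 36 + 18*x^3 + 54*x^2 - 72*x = 18*x^3 + 223*x^2 - 142*x + 13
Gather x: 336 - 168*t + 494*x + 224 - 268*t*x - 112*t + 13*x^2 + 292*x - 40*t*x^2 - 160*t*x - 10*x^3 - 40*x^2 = -280*t - 10*x^3 + x^2*(-40*t - 27) + x*(786 - 428*t) + 560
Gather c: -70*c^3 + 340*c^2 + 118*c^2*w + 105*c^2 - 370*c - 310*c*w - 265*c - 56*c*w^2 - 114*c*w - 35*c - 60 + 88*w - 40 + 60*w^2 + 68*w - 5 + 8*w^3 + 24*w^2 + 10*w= -70*c^3 + c^2*(118*w + 445) + c*(-56*w^2 - 424*w - 670) + 8*w^3 + 84*w^2 + 166*w - 105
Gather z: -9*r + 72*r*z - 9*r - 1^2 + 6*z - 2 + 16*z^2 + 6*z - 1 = -18*r + 16*z^2 + z*(72*r + 12) - 4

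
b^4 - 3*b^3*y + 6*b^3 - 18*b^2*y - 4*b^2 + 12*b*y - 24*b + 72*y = (b - 2)*(b + 2)*(b + 6)*(b - 3*y)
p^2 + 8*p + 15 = (p + 3)*(p + 5)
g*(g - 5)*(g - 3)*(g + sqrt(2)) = g^4 - 8*g^3 + sqrt(2)*g^3 - 8*sqrt(2)*g^2 + 15*g^2 + 15*sqrt(2)*g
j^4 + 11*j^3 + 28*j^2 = j^2*(j + 4)*(j + 7)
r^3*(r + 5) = r^4 + 5*r^3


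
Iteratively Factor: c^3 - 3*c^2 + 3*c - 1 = (c - 1)*(c^2 - 2*c + 1) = (c - 1)^2*(c - 1)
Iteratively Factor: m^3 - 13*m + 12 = (m + 4)*(m^2 - 4*m + 3) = (m - 3)*(m + 4)*(m - 1)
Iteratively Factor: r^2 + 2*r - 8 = (r - 2)*(r + 4)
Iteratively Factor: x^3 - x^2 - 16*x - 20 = (x - 5)*(x^2 + 4*x + 4) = (x - 5)*(x + 2)*(x + 2)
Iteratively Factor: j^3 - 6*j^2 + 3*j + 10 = (j - 5)*(j^2 - j - 2) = (j - 5)*(j + 1)*(j - 2)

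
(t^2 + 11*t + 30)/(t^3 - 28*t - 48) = (t^2 + 11*t + 30)/(t^3 - 28*t - 48)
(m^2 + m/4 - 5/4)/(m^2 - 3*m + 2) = (m + 5/4)/(m - 2)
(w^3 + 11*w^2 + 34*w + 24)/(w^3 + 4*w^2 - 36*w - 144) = (w + 1)/(w - 6)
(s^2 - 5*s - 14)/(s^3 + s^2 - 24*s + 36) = (s^2 - 5*s - 14)/(s^3 + s^2 - 24*s + 36)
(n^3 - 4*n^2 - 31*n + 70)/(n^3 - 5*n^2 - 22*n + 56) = (n + 5)/(n + 4)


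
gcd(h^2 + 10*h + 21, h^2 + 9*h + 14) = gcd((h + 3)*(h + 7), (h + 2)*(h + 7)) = h + 7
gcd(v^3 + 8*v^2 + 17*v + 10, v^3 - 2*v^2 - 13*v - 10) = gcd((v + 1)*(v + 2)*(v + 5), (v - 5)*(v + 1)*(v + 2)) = v^2 + 3*v + 2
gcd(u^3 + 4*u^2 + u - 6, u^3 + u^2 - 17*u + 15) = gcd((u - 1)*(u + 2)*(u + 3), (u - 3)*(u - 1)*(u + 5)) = u - 1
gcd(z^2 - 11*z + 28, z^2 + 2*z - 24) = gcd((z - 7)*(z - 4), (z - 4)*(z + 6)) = z - 4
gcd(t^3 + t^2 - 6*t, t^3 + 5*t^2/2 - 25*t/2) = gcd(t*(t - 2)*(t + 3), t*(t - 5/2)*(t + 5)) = t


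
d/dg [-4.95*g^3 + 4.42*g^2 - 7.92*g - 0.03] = -14.85*g^2 + 8.84*g - 7.92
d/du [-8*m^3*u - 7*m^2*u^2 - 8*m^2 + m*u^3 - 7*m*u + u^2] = -8*m^3 - 14*m^2*u + 3*m*u^2 - 7*m + 2*u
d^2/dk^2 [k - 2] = 0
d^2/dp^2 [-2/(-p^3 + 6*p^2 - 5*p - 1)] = 4*(3*(2 - p)*(p^3 - 6*p^2 + 5*p + 1) + (3*p^2 - 12*p + 5)^2)/(p^3 - 6*p^2 + 5*p + 1)^3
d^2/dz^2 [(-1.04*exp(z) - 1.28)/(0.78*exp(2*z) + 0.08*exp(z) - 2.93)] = (-0.632736*exp(4*z) - 3.050112*exp(3*z) - 14.500512*exp(2*z) - 11.953216*exp(z) - 9.228328)*exp(z)/(0.474552*exp(6*z) + 0.146016*exp(5*z) - 5.33286*exp(4*z) - 1.09648*exp(3*z) + 20.03241*exp(2*z) + 2.060376*exp(z) - 25.153757)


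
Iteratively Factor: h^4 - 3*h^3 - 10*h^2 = (h + 2)*(h^3 - 5*h^2) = h*(h + 2)*(h^2 - 5*h) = h*(h - 5)*(h + 2)*(h)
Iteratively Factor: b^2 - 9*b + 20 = (b - 5)*(b - 4)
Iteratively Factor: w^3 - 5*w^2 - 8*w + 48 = (w - 4)*(w^2 - w - 12) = (w - 4)*(w + 3)*(w - 4)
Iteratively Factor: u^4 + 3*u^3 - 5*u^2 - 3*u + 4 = (u - 1)*(u^3 + 4*u^2 - u - 4) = (u - 1)*(u + 4)*(u^2 - 1) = (u - 1)^2*(u + 4)*(u + 1)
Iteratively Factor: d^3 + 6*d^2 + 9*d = (d)*(d^2 + 6*d + 9) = d*(d + 3)*(d + 3)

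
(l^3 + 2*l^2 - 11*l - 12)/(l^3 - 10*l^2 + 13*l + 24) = (l + 4)/(l - 8)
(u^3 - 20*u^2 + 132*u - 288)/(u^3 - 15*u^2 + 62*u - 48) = (u - 6)/(u - 1)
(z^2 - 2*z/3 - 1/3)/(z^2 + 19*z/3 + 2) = (z - 1)/(z + 6)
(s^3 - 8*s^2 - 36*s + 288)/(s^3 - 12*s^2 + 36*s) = (s^2 - 2*s - 48)/(s*(s - 6))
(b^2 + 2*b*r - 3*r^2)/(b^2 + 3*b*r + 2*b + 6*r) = (b - r)/(b + 2)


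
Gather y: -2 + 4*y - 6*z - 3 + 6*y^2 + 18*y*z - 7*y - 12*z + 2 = 6*y^2 + y*(18*z - 3) - 18*z - 3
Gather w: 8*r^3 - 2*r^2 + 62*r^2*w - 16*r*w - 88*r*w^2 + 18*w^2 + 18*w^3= 8*r^3 - 2*r^2 + 18*w^3 + w^2*(18 - 88*r) + w*(62*r^2 - 16*r)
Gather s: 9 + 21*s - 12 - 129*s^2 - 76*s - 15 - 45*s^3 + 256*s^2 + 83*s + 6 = -45*s^3 + 127*s^2 + 28*s - 12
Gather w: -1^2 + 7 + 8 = 14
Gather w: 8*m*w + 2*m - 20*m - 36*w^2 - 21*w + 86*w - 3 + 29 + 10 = -18*m - 36*w^2 + w*(8*m + 65) + 36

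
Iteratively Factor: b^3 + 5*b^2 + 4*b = (b + 1)*(b^2 + 4*b) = b*(b + 1)*(b + 4)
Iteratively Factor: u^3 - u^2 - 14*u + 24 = (u + 4)*(u^2 - 5*u + 6) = (u - 2)*(u + 4)*(u - 3)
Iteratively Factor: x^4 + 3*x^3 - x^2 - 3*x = (x + 1)*(x^3 + 2*x^2 - 3*x) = (x + 1)*(x + 3)*(x^2 - x) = (x - 1)*(x + 1)*(x + 3)*(x)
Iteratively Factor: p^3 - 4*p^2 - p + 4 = (p - 4)*(p^2 - 1) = (p - 4)*(p + 1)*(p - 1)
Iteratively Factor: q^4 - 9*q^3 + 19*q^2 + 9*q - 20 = (q - 5)*(q^3 - 4*q^2 - q + 4) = (q - 5)*(q + 1)*(q^2 - 5*q + 4) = (q - 5)*(q - 1)*(q + 1)*(q - 4)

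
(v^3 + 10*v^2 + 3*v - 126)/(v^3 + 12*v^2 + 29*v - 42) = (v - 3)/(v - 1)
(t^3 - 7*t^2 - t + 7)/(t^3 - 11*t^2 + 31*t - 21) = (t + 1)/(t - 3)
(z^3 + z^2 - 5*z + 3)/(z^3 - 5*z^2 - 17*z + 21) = (z - 1)/(z - 7)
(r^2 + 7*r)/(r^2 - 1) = r*(r + 7)/(r^2 - 1)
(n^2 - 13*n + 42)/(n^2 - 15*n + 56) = (n - 6)/(n - 8)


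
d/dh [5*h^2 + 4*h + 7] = 10*h + 4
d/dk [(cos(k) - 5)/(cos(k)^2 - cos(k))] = (sin(k) + 5*sin(k)/cos(k)^2 - 10*tan(k))/(cos(k) - 1)^2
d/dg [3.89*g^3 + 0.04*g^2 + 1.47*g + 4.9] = 11.67*g^2 + 0.08*g + 1.47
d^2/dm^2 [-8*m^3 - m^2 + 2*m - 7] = -48*m - 2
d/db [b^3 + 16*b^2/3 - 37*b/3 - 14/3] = 3*b^2 + 32*b/3 - 37/3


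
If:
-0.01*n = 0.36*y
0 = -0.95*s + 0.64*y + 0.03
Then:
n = -36.0*y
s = 0.673684210526316*y + 0.0315789473684211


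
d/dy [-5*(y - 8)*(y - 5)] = 65 - 10*y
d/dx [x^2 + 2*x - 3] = 2*x + 2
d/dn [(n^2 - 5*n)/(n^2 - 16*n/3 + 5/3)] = -3/(9*n^2 - 6*n + 1)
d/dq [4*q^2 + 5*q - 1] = 8*q + 5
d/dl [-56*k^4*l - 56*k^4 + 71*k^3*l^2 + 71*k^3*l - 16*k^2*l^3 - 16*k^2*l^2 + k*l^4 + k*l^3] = k*(-56*k^3 + 142*k^2*l + 71*k^2 - 48*k*l^2 - 32*k*l + 4*l^3 + 3*l^2)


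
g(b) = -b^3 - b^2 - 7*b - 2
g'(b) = -3*b^2 - 2*b - 7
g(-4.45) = 97.47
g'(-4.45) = -57.51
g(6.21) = -323.52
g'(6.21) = -135.11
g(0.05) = -2.35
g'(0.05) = -7.11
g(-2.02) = 16.30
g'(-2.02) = -15.20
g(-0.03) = -1.79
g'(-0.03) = -6.94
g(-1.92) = 14.83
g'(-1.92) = -14.22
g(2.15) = -31.61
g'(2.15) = -25.17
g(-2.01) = 16.15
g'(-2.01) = -15.10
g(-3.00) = 37.00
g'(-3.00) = -28.00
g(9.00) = -875.00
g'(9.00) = -268.00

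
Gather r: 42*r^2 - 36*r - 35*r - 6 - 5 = 42*r^2 - 71*r - 11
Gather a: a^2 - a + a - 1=a^2 - 1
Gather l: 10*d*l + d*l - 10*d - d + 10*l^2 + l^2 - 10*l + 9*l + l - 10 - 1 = 11*d*l - 11*d + 11*l^2 - 11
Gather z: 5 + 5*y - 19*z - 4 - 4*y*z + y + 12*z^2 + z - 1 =6*y + 12*z^2 + z*(-4*y - 18)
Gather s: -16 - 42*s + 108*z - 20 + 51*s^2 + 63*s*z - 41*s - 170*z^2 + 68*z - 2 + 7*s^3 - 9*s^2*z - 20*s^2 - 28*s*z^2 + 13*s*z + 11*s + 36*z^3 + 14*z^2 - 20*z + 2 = 7*s^3 + s^2*(31 - 9*z) + s*(-28*z^2 + 76*z - 72) + 36*z^3 - 156*z^2 + 156*z - 36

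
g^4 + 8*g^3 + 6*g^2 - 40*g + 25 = (g - 1)^2*(g + 5)^2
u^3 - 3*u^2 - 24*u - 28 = (u - 7)*(u + 2)^2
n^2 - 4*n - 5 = (n - 5)*(n + 1)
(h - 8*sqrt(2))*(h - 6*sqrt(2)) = h^2 - 14*sqrt(2)*h + 96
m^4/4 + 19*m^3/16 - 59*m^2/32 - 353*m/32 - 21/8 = (m/4 + 1)*(m - 3)*(m + 1/4)*(m + 7/2)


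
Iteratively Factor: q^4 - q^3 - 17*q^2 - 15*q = (q - 5)*(q^3 + 4*q^2 + 3*q) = (q - 5)*(q + 3)*(q^2 + q) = q*(q - 5)*(q + 3)*(q + 1)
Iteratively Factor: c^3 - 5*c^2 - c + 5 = (c + 1)*(c^2 - 6*c + 5) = (c - 5)*(c + 1)*(c - 1)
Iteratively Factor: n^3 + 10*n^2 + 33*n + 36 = (n + 4)*(n^2 + 6*n + 9) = (n + 3)*(n + 4)*(n + 3)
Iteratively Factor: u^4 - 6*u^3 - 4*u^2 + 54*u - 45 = (u - 3)*(u^3 - 3*u^2 - 13*u + 15) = (u - 3)*(u + 3)*(u^2 - 6*u + 5) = (u - 5)*(u - 3)*(u + 3)*(u - 1)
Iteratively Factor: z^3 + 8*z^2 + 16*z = (z + 4)*(z^2 + 4*z) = (z + 4)^2*(z)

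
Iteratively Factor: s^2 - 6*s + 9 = (s - 3)*(s - 3)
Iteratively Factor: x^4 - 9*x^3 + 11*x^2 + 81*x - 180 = (x - 4)*(x^3 - 5*x^2 - 9*x + 45) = (x - 4)*(x + 3)*(x^2 - 8*x + 15) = (x - 4)*(x - 3)*(x + 3)*(x - 5)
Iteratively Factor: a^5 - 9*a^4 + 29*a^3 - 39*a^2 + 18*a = (a - 1)*(a^4 - 8*a^3 + 21*a^2 - 18*a) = (a - 3)*(a - 1)*(a^3 - 5*a^2 + 6*a) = (a - 3)*(a - 2)*(a - 1)*(a^2 - 3*a) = a*(a - 3)*(a - 2)*(a - 1)*(a - 3)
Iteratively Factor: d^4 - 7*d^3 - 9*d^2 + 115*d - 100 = (d + 4)*(d^3 - 11*d^2 + 35*d - 25) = (d - 1)*(d + 4)*(d^2 - 10*d + 25) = (d - 5)*(d - 1)*(d + 4)*(d - 5)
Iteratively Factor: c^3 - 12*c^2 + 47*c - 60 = (c - 4)*(c^2 - 8*c + 15) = (c - 5)*(c - 4)*(c - 3)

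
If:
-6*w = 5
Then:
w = -5/6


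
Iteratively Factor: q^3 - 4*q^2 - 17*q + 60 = (q - 3)*(q^2 - q - 20) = (q - 5)*(q - 3)*(q + 4)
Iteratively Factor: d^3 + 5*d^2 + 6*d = (d + 3)*(d^2 + 2*d) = d*(d + 3)*(d + 2)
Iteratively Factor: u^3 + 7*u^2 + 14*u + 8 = (u + 1)*(u^2 + 6*u + 8) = (u + 1)*(u + 4)*(u + 2)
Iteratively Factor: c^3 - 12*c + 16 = (c - 2)*(c^2 + 2*c - 8) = (c - 2)^2*(c + 4)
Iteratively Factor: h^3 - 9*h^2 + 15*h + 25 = (h - 5)*(h^2 - 4*h - 5) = (h - 5)*(h + 1)*(h - 5)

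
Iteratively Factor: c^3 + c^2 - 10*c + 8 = (c - 2)*(c^2 + 3*c - 4) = (c - 2)*(c - 1)*(c + 4)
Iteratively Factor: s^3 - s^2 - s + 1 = (s - 1)*(s^2 - 1) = (s - 1)*(s + 1)*(s - 1)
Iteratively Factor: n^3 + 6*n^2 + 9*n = (n + 3)*(n^2 + 3*n) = n*(n + 3)*(n + 3)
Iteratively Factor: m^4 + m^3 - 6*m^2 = (m)*(m^3 + m^2 - 6*m) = m^2*(m^2 + m - 6) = m^2*(m + 3)*(m - 2)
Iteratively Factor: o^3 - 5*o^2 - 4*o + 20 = (o - 2)*(o^2 - 3*o - 10) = (o - 5)*(o - 2)*(o + 2)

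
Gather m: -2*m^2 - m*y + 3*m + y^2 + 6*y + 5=-2*m^2 + m*(3 - y) + y^2 + 6*y + 5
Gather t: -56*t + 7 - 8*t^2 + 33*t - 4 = -8*t^2 - 23*t + 3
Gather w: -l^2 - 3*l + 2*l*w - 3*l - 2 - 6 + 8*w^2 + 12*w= -l^2 - 6*l + 8*w^2 + w*(2*l + 12) - 8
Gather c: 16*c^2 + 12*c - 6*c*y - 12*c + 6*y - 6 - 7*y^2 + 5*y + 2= 16*c^2 - 6*c*y - 7*y^2 + 11*y - 4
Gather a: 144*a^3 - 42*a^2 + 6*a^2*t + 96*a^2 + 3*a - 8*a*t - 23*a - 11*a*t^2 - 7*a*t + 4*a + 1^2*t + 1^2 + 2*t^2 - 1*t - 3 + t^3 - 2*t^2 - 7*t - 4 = 144*a^3 + a^2*(6*t + 54) + a*(-11*t^2 - 15*t - 16) + t^3 - 7*t - 6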